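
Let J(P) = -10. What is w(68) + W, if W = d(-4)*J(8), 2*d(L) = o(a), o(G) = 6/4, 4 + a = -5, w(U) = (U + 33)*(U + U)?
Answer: 27457/2 ≈ 13729.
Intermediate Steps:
w(U) = 2*U*(33 + U) (w(U) = (33 + U)*(2*U) = 2*U*(33 + U))
a = -9 (a = -4 - 5 = -9)
o(G) = 3/2 (o(G) = 6*(1/4) = 3/2)
d(L) = 3/4 (d(L) = (1/2)*(3/2) = 3/4)
W = -15/2 (W = (3/4)*(-10) = -15/2 ≈ -7.5000)
w(68) + W = 2*68*(33 + 68) - 15/2 = 2*68*101 - 15/2 = 13736 - 15/2 = 27457/2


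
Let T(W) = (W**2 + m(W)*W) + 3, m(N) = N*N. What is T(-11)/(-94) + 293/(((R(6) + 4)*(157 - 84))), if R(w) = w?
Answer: 227163/17155 ≈ 13.242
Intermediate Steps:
m(N) = N**2
T(W) = 3 + W**2 + W**3 (T(W) = (W**2 + W**2*W) + 3 = (W**2 + W**3) + 3 = 3 + W**2 + W**3)
T(-11)/(-94) + 293/(((R(6) + 4)*(157 - 84))) = (3 + (-11)**2 + (-11)**3)/(-94) + 293/(((6 + 4)*(157 - 84))) = (3 + 121 - 1331)*(-1/94) + 293/((10*73)) = -1207*(-1/94) + 293/730 = 1207/94 + 293*(1/730) = 1207/94 + 293/730 = 227163/17155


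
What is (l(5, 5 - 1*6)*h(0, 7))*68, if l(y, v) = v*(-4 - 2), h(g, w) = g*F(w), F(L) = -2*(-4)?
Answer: 0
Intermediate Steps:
F(L) = 8
h(g, w) = 8*g (h(g, w) = g*8 = 8*g)
l(y, v) = -6*v (l(y, v) = v*(-6) = -6*v)
(l(5, 5 - 1*6)*h(0, 7))*68 = ((-6*(5 - 1*6))*(8*0))*68 = (-6*(5 - 6)*0)*68 = (-6*(-1)*0)*68 = (6*0)*68 = 0*68 = 0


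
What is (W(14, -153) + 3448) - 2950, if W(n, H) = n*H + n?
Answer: -1630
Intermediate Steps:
W(n, H) = n + H*n (W(n, H) = H*n + n = n + H*n)
(W(14, -153) + 3448) - 2950 = (14*(1 - 153) + 3448) - 2950 = (14*(-152) + 3448) - 2950 = (-2128 + 3448) - 2950 = 1320 - 2950 = -1630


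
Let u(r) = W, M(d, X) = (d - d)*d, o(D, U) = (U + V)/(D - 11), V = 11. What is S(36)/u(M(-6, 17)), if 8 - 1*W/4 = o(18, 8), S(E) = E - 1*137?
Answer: -707/148 ≈ -4.7770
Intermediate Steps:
S(E) = -137 + E (S(E) = E - 137 = -137 + E)
o(D, U) = (11 + U)/(-11 + D) (o(D, U) = (U + 11)/(D - 11) = (11 + U)/(-11 + D))
M(d, X) = 0 (M(d, X) = 0*d = 0)
W = 148/7 (W = 32 - 4*(11 + 8)/(-11 + 18) = 32 - 4*19/7 = 32 - 76/7 = 148/7 ≈ 21.143)
u(r) = 148/7
S(36)/u(M(-6, 17)) = (-137 + 36)/(148/7) = -101*7/148 = -707/148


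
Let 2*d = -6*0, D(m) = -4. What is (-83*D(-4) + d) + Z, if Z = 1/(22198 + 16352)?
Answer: 12798601/38550 ≈ 332.00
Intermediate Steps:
Z = 1/38550 ≈ 2.5940e-5
d = 0 (d = (-6*0)/2 = (½)*0 = 0)
(-83*D(-4) + d) + Z = (-83*(-4) + 0) + 1/38550 = (332 + 0) + 1/38550 = 332 + 1/38550 = 12798601/38550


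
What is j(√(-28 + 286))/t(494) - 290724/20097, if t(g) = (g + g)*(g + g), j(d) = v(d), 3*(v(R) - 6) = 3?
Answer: -13513730837/934169808 ≈ -14.466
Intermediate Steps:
v(R) = 7 (v(R) = 6 + (⅓)*3 = 6 + 1 = 7)
j(d) = 7
t(g) = 4*g² (t(g) = (2*g)*(2*g) = 4*g²)
j(√(-28 + 286))/t(494) - 290724/20097 = 7/((4*494²)) - 290724/20097 = 7/((4*244036)) - 290724*1/20097 = 7/976144 - 13844/957 = -13513730837/934169808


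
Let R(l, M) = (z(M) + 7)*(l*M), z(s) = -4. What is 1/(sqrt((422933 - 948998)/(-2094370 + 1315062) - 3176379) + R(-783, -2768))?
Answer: 1689028517952/10982118297762158353 - 2*I*sqrt(482270282507202609)/32946354893286475059 ≈ 1.538e-7 - 4.2157e-11*I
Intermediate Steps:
R(l, M) = 3*M*l (R(l, M) = (-4 + 7)*(l*M) = 3*(M*l) = 3*M*l)
1/(sqrt((422933 - 948998)/(-2094370 + 1315062) - 3176379) + R(-783, -2768)) = 1/(sqrt((422933 - 948998)/(-2094370 + 1315062) - 3176379) + 3*(-2768)*(-783)) = 1/(sqrt(-526065/(-779308) - 3176379) + 6502032) = 1/(sqrt(-526065*(-1/779308) - 3176379) + 6502032) = 1/(sqrt(526065/779308 - 3176379) + 6502032) = 1/(sqrt(-2475377039667/779308) + 6502032) = 1/(I*sqrt(482270282507202609)/389654 + 6502032) = 1/(6502032 + I*sqrt(482270282507202609)/389654)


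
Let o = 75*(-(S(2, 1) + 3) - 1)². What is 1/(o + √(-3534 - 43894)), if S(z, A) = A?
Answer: 1875/3563053 - 2*I*√11857/3563053 ≈ 0.00052623 - 6.1122e-5*I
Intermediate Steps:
o = 1875 (o = 75*(-(1 + 3) - 1)² = 75*(-1*4 - 1)² = 75*(-4 - 1)² = 75*(-5)² = 75*25 = 1875)
1/(o + √(-3534 - 43894)) = 1/(1875 + √(-3534 - 43894)) = 1/(1875 + √(-47428)) = 1/(1875 + 2*I*√11857)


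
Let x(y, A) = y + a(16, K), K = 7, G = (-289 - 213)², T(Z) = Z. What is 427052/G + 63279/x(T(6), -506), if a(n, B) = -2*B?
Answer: -3985786175/504008 ≈ -7908.2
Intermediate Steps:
G = 252004 (G = (-502)² = 252004)
x(y, A) = -14 + y (x(y, A) = y - 2*7 = y - 14 = -14 + y)
427052/G + 63279/x(T(6), -506) = 427052/252004 + 63279/(-14 + 6) = 427052*(1/252004) + 63279/(-8) = 106763/63001 + 63279*(-⅛) = 106763/63001 - 63279/8 = -3985786175/504008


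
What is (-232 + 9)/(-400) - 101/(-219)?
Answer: 89237/87600 ≈ 1.0187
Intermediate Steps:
(-232 + 9)/(-400) - 101/(-219) = -223*(-1/400) - 101*(-1/219) = 223/400 + 101/219 = 89237/87600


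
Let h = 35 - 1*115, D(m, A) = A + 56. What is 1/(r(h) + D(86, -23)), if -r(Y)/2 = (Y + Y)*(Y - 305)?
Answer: -1/123167 ≈ -8.1191e-6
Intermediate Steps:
D(m, A) = 56 + A
h = -80 (h = 35 - 115 = -80)
r(Y) = -4*Y*(-305 + Y) (r(Y) = -2*(Y + Y)*(Y - 305) = -2*2*Y*(-305 + Y) = -4*Y*(-305 + Y))
1/(r(h) + D(86, -23)) = 1/(4*(-80)*(305 - 1*(-80)) + (56 - 23)) = 1/(4*(-80)*(305 + 80) + 33) = 1/(4*(-80)*385 + 33) = 1/(-123200 + 33) = 1/(-123167) = -1/123167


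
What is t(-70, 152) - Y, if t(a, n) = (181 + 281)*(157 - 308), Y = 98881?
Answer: -168643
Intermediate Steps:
t(a, n) = -69762 (t(a, n) = 462*(-151) = -69762)
t(-70, 152) - Y = -69762 - 1*98881 = -69762 - 98881 = -168643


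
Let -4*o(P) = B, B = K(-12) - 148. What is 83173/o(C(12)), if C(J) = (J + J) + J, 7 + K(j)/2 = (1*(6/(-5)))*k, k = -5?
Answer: 166346/75 ≈ 2217.9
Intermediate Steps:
K(j) = -2 (K(j) = -14 + 2*((1*(6/(-5)))*(-5)) = -14 + 2*((1*(6*(-1/5)))*(-5)) = -14 + 2*((1*(-6/5))*(-5)) = -14 + 2*(-6/5*(-5)) = -14 + 2*6 = -14 + 12 = -2)
B = -150 (B = -2 - 148 = -150)
C(J) = 3*J (C(J) = 2*J + J = 3*J)
o(P) = 75/2 (o(P) = -1/4*(-150) = 75/2)
83173/o(C(12)) = 83173/(75/2) = 83173*(2/75) = 166346/75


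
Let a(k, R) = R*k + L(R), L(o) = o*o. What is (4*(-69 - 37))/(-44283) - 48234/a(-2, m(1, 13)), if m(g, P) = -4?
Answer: -355989341/177132 ≈ -2009.7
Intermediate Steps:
L(o) = o²
a(k, R) = R² + R*k (a(k, R) = R*k + R² = R² + R*k)
(4*(-69 - 37))/(-44283) - 48234/a(-2, m(1, 13)) = (4*(-69 - 37))/(-44283) - 48234*(-1/(4*(-4 - 2))) = (4*(-106))*(-1/44283) - 48234/((-4*(-6))) = -424*(-1/44283) - 48234/24 = 424/44283 - 48234*1/24 = 424/44283 - 8039/4 = -355989341/177132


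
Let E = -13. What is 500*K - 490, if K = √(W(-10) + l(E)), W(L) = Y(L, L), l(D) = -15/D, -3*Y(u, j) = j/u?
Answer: -490 + 2000*√78/39 ≈ -37.089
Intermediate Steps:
Y(u, j) = -j/(3*u)
W(L) = -⅓ (W(L) = -L/(3*L) = -⅓)
K = 4*√78/39 (K = √(-⅓ - 15/(-13)) = √(-⅓ - 15*(-1/13)) = √(-⅓ + 15/13) = √(32/39) = 4*√78/39 ≈ 0.90582)
500*K - 490 = 500*(4*√78/39) - 490 = 2000*√78/39 - 490 = -490 + 2000*√78/39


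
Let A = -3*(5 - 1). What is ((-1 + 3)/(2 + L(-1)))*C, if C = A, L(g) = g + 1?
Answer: -12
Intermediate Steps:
L(g) = 1 + g
A = -12 (A = -3*4 = -12)
C = -12
((-1 + 3)/(2 + L(-1)))*C = ((-1 + 3)/(2 + (1 - 1)))*(-12) = (2/(2 + 0))*(-12) = (2/2)*(-12) = (2*(½))*(-12) = 1*(-12) = -12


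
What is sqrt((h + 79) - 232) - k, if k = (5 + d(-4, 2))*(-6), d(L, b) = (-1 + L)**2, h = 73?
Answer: 180 + 4*I*sqrt(5) ≈ 180.0 + 8.9443*I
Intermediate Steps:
k = -180 (k = (5 + (-1 - 4)**2)*(-6) = (5 + (-5)**2)*(-6) = (5 + 25)*(-6) = 30*(-6) = -180)
sqrt((h + 79) - 232) - k = sqrt((73 + 79) - 232) - 1*(-180) = sqrt(152 - 232) + 180 = sqrt(-80) + 180 = 4*I*sqrt(5) + 180 = 180 + 4*I*sqrt(5)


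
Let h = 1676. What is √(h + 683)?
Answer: √2359 ≈ 48.570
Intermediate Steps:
√(h + 683) = √(1676 + 683) = √2359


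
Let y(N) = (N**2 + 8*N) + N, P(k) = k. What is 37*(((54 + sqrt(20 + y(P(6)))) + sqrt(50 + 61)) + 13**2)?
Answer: 8251 + 37*sqrt(110) + 37*sqrt(111) ≈ 9028.9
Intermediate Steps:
y(N) = N**2 + 9*N
37*(((54 + sqrt(20 + y(P(6)))) + sqrt(50 + 61)) + 13**2) = 37*(((54 + sqrt(20 + 6*(9 + 6))) + sqrt(50 + 61)) + 13**2) = 37*(((54 + sqrt(20 + 6*15)) + sqrt(111)) + 169) = 37*(((54 + sqrt(20 + 90)) + sqrt(111)) + 169) = 37*(((54 + sqrt(110)) + sqrt(111)) + 169) = 37*((54 + sqrt(110) + sqrt(111)) + 169) = 37*(223 + sqrt(110) + sqrt(111)) = 8251 + 37*sqrt(110) + 37*sqrt(111)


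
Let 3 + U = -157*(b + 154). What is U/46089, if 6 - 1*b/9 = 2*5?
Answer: -18529/46089 ≈ -0.40203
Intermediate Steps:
b = -36 (b = 54 - 18*5 = 54 - 9*10 = 54 - 90 = -36)
U = -18529 (U = -3 - 157*(-36 + 154) = -3 - 157*118 = -3 - 18526 = -18529)
U/46089 = -18529/46089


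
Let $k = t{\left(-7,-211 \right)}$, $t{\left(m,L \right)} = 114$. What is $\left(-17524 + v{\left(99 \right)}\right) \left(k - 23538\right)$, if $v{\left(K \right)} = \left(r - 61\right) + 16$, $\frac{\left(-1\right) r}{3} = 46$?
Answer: $414768768$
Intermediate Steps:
$k = 114$
$r = -138$ ($r = \left(-3\right) 46 = -138$)
$v{\left(K \right)} = -183$ ($v{\left(K \right)} = \left(-138 - 61\right) + 16 = -199 + 16 = -183$)
$\left(-17524 + v{\left(99 \right)}\right) \left(k - 23538\right) = \left(-17524 - 183\right) \left(114 - 23538\right) = \left(-17707\right) \left(-23424\right) = 414768768$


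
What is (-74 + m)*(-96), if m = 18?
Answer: 5376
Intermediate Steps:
(-74 + m)*(-96) = (-74 + 18)*(-96) = -56*(-96) = 5376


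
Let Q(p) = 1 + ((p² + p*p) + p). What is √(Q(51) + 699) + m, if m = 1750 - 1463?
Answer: 287 + √5953 ≈ 364.16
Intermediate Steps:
Q(p) = 1 + p + 2*p² (Q(p) = 1 + ((p² + p²) + p) = 1 + (2*p² + p) = 1 + (p + 2*p²) = 1 + p + 2*p²)
m = 287
√(Q(51) + 699) + m = √((1 + 51 + 2*51²) + 699) + 287 = √((1 + 51 + 2*2601) + 699) + 287 = √((1 + 51 + 5202) + 699) + 287 = √(5254 + 699) + 287 = √5953 + 287 = 287 + √5953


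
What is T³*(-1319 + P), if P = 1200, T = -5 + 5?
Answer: 0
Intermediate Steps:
T = 0
T³*(-1319 + P) = 0³*(-1319 + 1200) = 0*(-119) = 0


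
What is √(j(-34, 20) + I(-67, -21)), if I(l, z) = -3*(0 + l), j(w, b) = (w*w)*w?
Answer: I*√39103 ≈ 197.74*I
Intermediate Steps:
j(w, b) = w³ (j(w, b) = w²*w = w³)
I(l, z) = -3*l
√(j(-34, 20) + I(-67, -21)) = √((-34)³ - 3*(-67)) = √(-39304 + 201) = √(-39103) = I*√39103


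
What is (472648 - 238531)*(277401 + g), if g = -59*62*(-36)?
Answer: 95774689413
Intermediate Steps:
g = 131688 (g = -3658*(-36) = 131688)
(472648 - 238531)*(277401 + g) = (472648 - 238531)*(277401 + 131688) = 234117*409089 = 95774689413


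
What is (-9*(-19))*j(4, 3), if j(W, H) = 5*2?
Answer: 1710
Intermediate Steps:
j(W, H) = 10
(-9*(-19))*j(4, 3) = -9*(-19)*10 = 171*10 = 1710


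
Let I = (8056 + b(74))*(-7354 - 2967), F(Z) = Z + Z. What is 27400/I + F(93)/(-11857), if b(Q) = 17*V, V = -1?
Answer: -15757398334/983781443783 ≈ -0.016017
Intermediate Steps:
F(Z) = 2*Z
b(Q) = -17 (b(Q) = 17*(-1) = -17)
I = -82970519 (I = (8056 - 17)*(-7354 - 2967) = 8039*(-10321) = -82970519)
27400/I + F(93)/(-11857) = 27400/(-82970519) + (2*93)/(-11857) = 27400*(-1/82970519) + 186*(-1/11857) = -27400/82970519 - 186/11857 = -15757398334/983781443783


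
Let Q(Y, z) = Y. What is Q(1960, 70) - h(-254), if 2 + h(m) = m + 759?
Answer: 1457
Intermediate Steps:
h(m) = 757 + m (h(m) = -2 + (m + 759) = -2 + (759 + m) = 757 + m)
Q(1960, 70) - h(-254) = 1960 - (757 - 254) = 1960 - 1*503 = 1960 - 503 = 1457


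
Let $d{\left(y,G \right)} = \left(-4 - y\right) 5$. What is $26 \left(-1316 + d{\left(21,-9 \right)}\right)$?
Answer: $-37466$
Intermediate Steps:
$d{\left(y,G \right)} = -20 - 5 y$
$26 \left(-1316 + d{\left(21,-9 \right)}\right) = 26 \left(-1316 - 125\right) = 26 \left(-1441\right) = -37466$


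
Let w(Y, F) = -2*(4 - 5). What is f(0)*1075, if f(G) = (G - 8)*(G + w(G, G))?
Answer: -17200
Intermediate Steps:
w(Y, F) = 2 (w(Y, F) = -2*(-1) = 2)
f(G) = (-8 + G)*(2 + G) (f(G) = (G - 8)*(G + 2) = (-8 + G)*(2 + G))
f(0)*1075 = (-16 + 0² - 6*0)*1075 = (-16 + 0 + 0)*1075 = -16*1075 = -17200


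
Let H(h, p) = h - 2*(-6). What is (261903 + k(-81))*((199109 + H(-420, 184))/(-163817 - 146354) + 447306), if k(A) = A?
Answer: 36325485538938750/310171 ≈ 1.1711e+11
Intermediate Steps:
H(h, p) = 12 + h (H(h, p) = h + 12 = 12 + h)
(261903 + k(-81))*((199109 + H(-420, 184))/(-163817 - 146354) + 447306) = (261903 - 81)*((199109 + (12 - 420))/(-163817 - 146354) + 447306) = 261822*((199109 - 408)/(-310171) + 447306) = 261822*(198701*(-1/310171) + 447306) = 261822*(-198701/310171 + 447306) = 261822*(138741150625/310171) = 36325485538938750/310171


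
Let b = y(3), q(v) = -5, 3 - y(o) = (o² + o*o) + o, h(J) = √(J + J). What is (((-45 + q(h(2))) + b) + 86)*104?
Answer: 1872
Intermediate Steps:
h(J) = √2*√J (h(J) = √(2*J) = √2*√J)
y(o) = 3 - o - 2*o² (y(o) = 3 - ((o² + o*o) + o) = 3 - ((o² + o²) + o) = 3 - (2*o² + o) = 3 - (o + 2*o²) = 3 + (-o - 2*o²) = 3 - o - 2*o²)
b = -18 (b = 3 - 1*3 - 2*3² = 3 - 3 - 2*9 = 3 - 3 - 18 = -18)
(((-45 + q(h(2))) + b) + 86)*104 = (((-45 - 5) - 18) + 86)*104 = ((-50 - 18) + 86)*104 = (-68 + 86)*104 = 18*104 = 1872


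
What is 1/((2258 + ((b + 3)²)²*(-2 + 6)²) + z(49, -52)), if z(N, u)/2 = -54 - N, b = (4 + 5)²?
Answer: 1/796596228 ≈ 1.2553e-9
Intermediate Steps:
b = 81 (b = 9² = 81)
z(N, u) = -108 - 2*N (z(N, u) = 2*(-54 - N) = -108 - 2*N)
1/((2258 + ((b + 3)²)²*(-2 + 6)²) + z(49, -52)) = 1/((2258 + ((81 + 3)²)²*(-2 + 6)²) + (-108 - 2*49)) = 1/((2258 + (84²)²*4²) + (-108 - 98)) = 1/((2258 + 7056²*16) - 206) = 1/((2258 + 49787136*16) - 206) = 1/((2258 + 796594176) - 206) = 1/(796596434 - 206) = 1/796596228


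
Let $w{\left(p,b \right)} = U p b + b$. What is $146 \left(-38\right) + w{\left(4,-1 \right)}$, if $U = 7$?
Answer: $-5577$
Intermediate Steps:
$w{\left(p,b \right)} = b + 7 b p$ ($w{\left(p,b \right)} = 7 p b + b = 7 b p + b = b + 7 b p$)
$146 \left(-38\right) + w{\left(4,-1 \right)} = 146 \left(-38\right) - \left(1 + 7 \cdot 4\right) = -5548 - \left(1 + 28\right) = -5548 - 29 = -5577$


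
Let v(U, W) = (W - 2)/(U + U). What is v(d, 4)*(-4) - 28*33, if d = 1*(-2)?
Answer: -922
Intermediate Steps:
d = -2
v(U, W) = (-2 + W)/(2*U) (v(U, W) = (-2 + W)/((2*U)) = (-2 + W)*(1/(2*U)) = (-2 + W)/(2*U))
v(d, 4)*(-4) - 28*33 = ((½)*(-2 + 4)/(-2))*(-4) - 28*33 = ((½)*(-½)*2)*(-4) - 924 = -½*(-4) - 924 = 2 - 924 = -922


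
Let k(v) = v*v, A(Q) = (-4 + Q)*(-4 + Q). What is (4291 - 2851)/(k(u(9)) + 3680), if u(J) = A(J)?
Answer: 96/287 ≈ 0.33449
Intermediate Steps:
A(Q) = (-4 + Q)²
u(J) = (-4 + J)²
k(v) = v²
(4291 - 2851)/(k(u(9)) + 3680) = (4291 - 2851)/(((-4 + 9)²)² + 3680) = 1440/((5²)² + 3680) = 1440/(25² + 3680) = 1440/(625 + 3680) = 1440/4305 = 1440*(1/4305) = 96/287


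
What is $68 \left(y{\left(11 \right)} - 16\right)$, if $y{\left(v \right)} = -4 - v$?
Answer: $-2108$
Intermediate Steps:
$68 \left(y{\left(11 \right)} - 16\right) = 68 \left(\left(-4 - 11\right) - 16\right) = 68 \left(-15 - 16\right) = 68 \left(-31\right) = -2108$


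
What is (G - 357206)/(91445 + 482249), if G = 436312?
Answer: 39553/286847 ≈ 0.13789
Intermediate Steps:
(G - 357206)/(91445 + 482249) = (436312 - 357206)/(91445 + 482249) = 79106/573694 = 79106*(1/573694) = 39553/286847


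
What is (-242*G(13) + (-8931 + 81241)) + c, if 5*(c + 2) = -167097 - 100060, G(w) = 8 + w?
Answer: 68973/5 ≈ 13795.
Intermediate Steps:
c = -267167/5 (c = -2 + (-167097 - 100060)/5 = -2 + (⅕)*(-267157) = -2 - 267157/5 = -267167/5 ≈ -53433.)
(-242*G(13) + (-8931 + 81241)) + c = (-242*(8 + 13) + (-8931 + 81241)) - 267167/5 = (-242*21 + 72310) - 267167/5 = (-5082 + 72310) - 267167/5 = 67228 - 267167/5 = 68973/5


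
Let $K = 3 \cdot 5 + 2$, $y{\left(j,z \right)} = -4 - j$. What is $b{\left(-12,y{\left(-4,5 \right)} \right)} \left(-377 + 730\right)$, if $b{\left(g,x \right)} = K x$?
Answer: $0$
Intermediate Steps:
$K = 17$ ($K = 15 + 2 = 17$)
$b{\left(g,x \right)} = 17 x$
$b{\left(-12,y{\left(-4,5 \right)} \right)} \left(-377 + 730\right) = 17 \left(-4 - -4\right) \left(-377 + 730\right) = 17 \left(-4 + 4\right) 353 = 17 \cdot 0 \cdot 353 = 0 \cdot 353 = 0$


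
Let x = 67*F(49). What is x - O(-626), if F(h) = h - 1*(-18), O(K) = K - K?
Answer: 4489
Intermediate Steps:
O(K) = 0
F(h) = 18 + h (F(h) = h + 18 = 18 + h)
x = 4489 (x = 67*(18 + 49) = 67*67 = 4489)
x - O(-626) = 4489 - 1*0 = 4489 + 0 = 4489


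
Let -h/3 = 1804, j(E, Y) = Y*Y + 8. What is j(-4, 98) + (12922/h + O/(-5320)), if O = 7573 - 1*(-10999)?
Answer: 8643059668/899745 ≈ 9606.1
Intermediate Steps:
O = 18572 (O = 7573 + 10999 = 18572)
j(E, Y) = 8 + Y**2 (j(E, Y) = Y**2 + 8 = 8 + Y**2)
h = -5412 (h = -3*1804 = -5412)
j(-4, 98) + (12922/h + O/(-5320)) = (8 + 98**2) + (12922/(-5412) + 18572/(-5320)) = (8 + 9604) + (12922*(-1/5412) + 18572*(-1/5320)) = 9612 + (-6461/2706 - 4643/1330) = 9612 - 5289272/899745 = 8643059668/899745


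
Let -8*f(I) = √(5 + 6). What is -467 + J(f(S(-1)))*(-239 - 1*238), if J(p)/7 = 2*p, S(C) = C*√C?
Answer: -467 + 3339*√11/4 ≈ 2301.6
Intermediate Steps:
S(C) = C^(3/2)
f(I) = -√11/8 (f(I) = -√(5 + 6)/8 = -√11/8)
J(p) = 14*p (J(p) = 7*(2*p) = 14*p)
-467 + J(f(S(-1)))*(-239 - 1*238) = -467 + (14*(-√11/8))*(-239 - 1*238) = -467 + (-7*√11/4)*(-239 - 238) = -467 - 7*√11/4*(-477) = -467 + 3339*√11/4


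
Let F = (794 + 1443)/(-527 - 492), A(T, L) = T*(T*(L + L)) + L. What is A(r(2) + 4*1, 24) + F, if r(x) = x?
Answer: 1783051/1019 ≈ 1749.8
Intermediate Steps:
A(T, L) = L + 2*L*T**2 (A(T, L) = T*(T*(2*L)) + L = T*(2*L*T) + L = 2*L*T**2 + L = L + 2*L*T**2)
F = -2237/1019 (F = 2237/(-1019) = 2237*(-1/1019) = -2237/1019 ≈ -2.1953)
A(r(2) + 4*1, 24) + F = 24*(1 + 2*(2 + 4*1)**2) - 2237/1019 = 24*(1 + 2*(2 + 4)**2) - 2237/1019 = 24*(1 + 2*6**2) - 2237/1019 = 24*(1 + 2*36) - 2237/1019 = 24*(1 + 72) - 2237/1019 = 24*73 - 2237/1019 = 1752 - 2237/1019 = 1783051/1019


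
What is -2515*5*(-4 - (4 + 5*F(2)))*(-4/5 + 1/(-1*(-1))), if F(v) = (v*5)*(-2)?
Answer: -231380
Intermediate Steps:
F(v) = -10*v (F(v) = (5*v)*(-2) = -10*v)
-2515*5*(-4 - (4 + 5*F(2)))*(-4/5 + 1/(-1*(-1))) = -2515*5*(-4 - (4 + 5*(-10*2)))*(-4/5 + 1/(-1*(-1))) = -2515*5*(-4 - (4 + 5*(-20)))*(-4*⅕ + 1/1) = -2515*5*(-4 - (4 - 100))*(-⅘ + 1*1) = -2515*5*(-4 - 1*(-96))*(-⅘ + 1) = -2515*5*(-4 + 96)/5 = -2515*5*92/5 = -1156900/5 = -2515*92 = -231380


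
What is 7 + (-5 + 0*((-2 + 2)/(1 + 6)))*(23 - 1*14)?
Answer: -38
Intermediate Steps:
7 + (-5 + 0*((-2 + 2)/(1 + 6)))*(23 - 1*14) = 7 + (-5 + 0*(0/7))*(23 - 14) = 7 + (-5 + 0*(0*(⅐)))*9 = 7 + (-5 + 0*0)*9 = 7 + (-5 + 0)*9 = 7 - 5*9 = 7 - 45 = -38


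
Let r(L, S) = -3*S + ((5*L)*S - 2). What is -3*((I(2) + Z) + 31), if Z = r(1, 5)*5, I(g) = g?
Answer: -219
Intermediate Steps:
r(L, S) = -2 - 3*S + 5*L*S (r(L, S) = -3*S + (5*L*S - 2) = -3*S + (-2 + 5*L*S) = -2 - 3*S + 5*L*S)
Z = 40 (Z = (-2 - 3*5 + 5*1*5)*5 = (-2 - 15 + 25)*5 = 8*5 = 40)
-3*((I(2) + Z) + 31) = -3*((2 + 40) + 31) = -3*(42 + 31) = -3*73 = -219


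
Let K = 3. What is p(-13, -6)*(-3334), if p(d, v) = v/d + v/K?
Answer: 66680/13 ≈ 5129.2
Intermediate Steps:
p(d, v) = v/3 + v/d (p(d, v) = v/d + v/3 = v/3 + v/d)
p(-13, -6)*(-3334) = ((⅓)*(-6) - 6/(-13))*(-3334) = (-2 - 6*(-1/13))*(-3334) = (-2 + 6/13)*(-3334) = -20/13*(-3334) = 66680/13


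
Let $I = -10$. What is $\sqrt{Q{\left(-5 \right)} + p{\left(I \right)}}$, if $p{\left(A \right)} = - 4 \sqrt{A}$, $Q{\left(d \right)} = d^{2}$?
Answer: $\sqrt{25 - 4 i \sqrt{10}} \approx 5.1487 - 1.2284 i$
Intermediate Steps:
$\sqrt{Q{\left(-5 \right)} + p{\left(I \right)}} = \sqrt{\left(-5\right)^{2} - 4 \sqrt{-10}} = \sqrt{25 - 4 i \sqrt{10}}$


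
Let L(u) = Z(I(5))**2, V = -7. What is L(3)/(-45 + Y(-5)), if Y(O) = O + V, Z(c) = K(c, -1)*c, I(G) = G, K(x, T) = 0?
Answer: 0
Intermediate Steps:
Z(c) = 0 (Z(c) = 0*c = 0)
Y(O) = -7 + O (Y(O) = O - 7 = -7 + O)
L(u) = 0 (L(u) = 0**2 = 0)
L(3)/(-45 + Y(-5)) = 0/(-45 + (-7 - 5)) = 0/(-45 - 12) = 0/(-57) = 0*(-1/57) = 0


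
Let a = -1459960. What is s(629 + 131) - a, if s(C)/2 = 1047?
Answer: 1462054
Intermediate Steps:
s(C) = 2094 (s(C) = 2*1047 = 2094)
s(629 + 131) - a = 2094 - 1*(-1459960) = 2094 + 1459960 = 1462054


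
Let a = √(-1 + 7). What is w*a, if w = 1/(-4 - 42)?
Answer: -√6/46 ≈ -0.053250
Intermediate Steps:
a = √6 ≈ 2.4495
w = -1/46 (w = 1/(-46) = -1/46 ≈ -0.021739)
w*a = -√6/46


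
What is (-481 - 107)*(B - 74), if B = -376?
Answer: 264600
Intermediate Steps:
(-481 - 107)*(B - 74) = (-481 - 107)*(-376 - 74) = -588*(-450) = 264600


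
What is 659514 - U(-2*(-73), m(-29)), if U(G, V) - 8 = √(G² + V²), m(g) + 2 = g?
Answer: 659506 - √22277 ≈ 6.5936e+5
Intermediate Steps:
m(g) = -2 + g
U(G, V) = 8 + √(G² + V²)
659514 - U(-2*(-73), m(-29)) = 659514 - (8 + √((-2*(-73))² + (-2 - 29)²)) = 659514 - (8 + √(146² + (-31)²)) = 659514 - (8 + √(21316 + 961)) = 659514 - (8 + √22277) = 659514 + (-8 - √22277) = 659506 - √22277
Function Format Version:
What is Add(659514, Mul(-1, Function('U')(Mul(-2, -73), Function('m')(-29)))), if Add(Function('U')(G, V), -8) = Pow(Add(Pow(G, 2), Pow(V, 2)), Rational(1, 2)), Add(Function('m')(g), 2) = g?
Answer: Add(659506, Mul(-1, Pow(22277, Rational(1, 2)))) ≈ 6.5936e+5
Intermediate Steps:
Function('m')(g) = Add(-2, g)
Function('U')(G, V) = Add(8, Pow(Add(Pow(G, 2), Pow(V, 2)), Rational(1, 2)))
Add(659514, Mul(-1, Function('U')(Mul(-2, -73), Function('m')(-29)))) = Add(659514, Mul(-1, Add(8, Pow(Add(Pow(Mul(-2, -73), 2), Pow(Add(-2, -29), 2)), Rational(1, 2))))) = Add(659514, Mul(-1, Add(8, Pow(Add(Pow(146, 2), Pow(-31, 2)), Rational(1, 2))))) = Add(659514, Mul(-1, Add(8, Pow(Add(21316, 961), Rational(1, 2))))) = Add(659514, Mul(-1, Add(8, Pow(22277, Rational(1, 2))))) = Add(659514, Add(-8, Mul(-1, Pow(22277, Rational(1, 2))))) = Add(659506, Mul(-1, Pow(22277, Rational(1, 2))))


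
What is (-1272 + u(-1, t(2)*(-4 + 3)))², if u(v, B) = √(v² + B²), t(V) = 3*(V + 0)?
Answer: (1272 - √37)² ≈ 1.6025e+6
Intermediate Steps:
t(V) = 3*V
u(v, B) = √(B² + v²)
(-1272 + u(-1, t(2)*(-4 + 3)))² = (-1272 + √(((3*2)*(-4 + 3))² + (-1)²))² = (-1272 + √((6*(-1))² + 1))² = (-1272 + √((-6)² + 1))² = (-1272 + √(36 + 1))² = (-1272 + √37)²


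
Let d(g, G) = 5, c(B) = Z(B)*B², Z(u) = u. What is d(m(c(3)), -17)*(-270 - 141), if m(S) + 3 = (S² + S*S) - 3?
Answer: -2055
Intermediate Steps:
c(B) = B³ (c(B) = B*B² = B³)
m(S) = -6 + 2*S² (m(S) = -3 + ((S² + S*S) - 3) = -3 + ((S² + S²) - 3) = -3 + (2*S² - 3) = -3 + (-3 + 2*S²) = -6 + 2*S²)
d(m(c(3)), -17)*(-270 - 141) = 5*(-270 - 141) = 5*(-411) = -2055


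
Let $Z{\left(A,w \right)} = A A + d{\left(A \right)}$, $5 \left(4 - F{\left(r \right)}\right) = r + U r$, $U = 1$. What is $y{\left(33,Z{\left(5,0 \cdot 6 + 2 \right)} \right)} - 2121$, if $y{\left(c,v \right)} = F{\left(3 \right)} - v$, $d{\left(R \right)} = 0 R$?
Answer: $- \frac{10716}{5} \approx -2143.2$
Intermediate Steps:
$d{\left(R \right)} = 0$
$F{\left(r \right)} = 4 - \frac{2 r}{5}$ ($F{\left(r \right)} = 4 - \frac{r + 1 r}{5} = 4 - \frac{r + r}{5} = 4 - \frac{2 r}{5}$)
$Z{\left(A,w \right)} = A^{2}$ ($Z{\left(A,w \right)} = A A + 0 = A^{2} + 0 = A^{2}$)
$y{\left(c,v \right)} = \frac{14}{5} - v$ ($y{\left(c,v \right)} = \left(4 - \frac{6}{5}\right) - v = \frac{14}{5} - v$)
$y{\left(33,Z{\left(5,0 \cdot 6 + 2 \right)} \right)} - 2121 = \left(\frac{14}{5} - 5^{2}\right) - 2121 = \left(\frac{14}{5} - 25\right) - 2121 = - \frac{111}{5} - 2121 = - \frac{10716}{5}$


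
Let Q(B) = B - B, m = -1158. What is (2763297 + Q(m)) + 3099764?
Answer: 5863061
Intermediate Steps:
Q(B) = 0
(2763297 + Q(m)) + 3099764 = (2763297 + 0) + 3099764 = 2763297 + 3099764 = 5863061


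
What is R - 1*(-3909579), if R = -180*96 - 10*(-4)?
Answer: 3892339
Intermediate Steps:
R = -17240 (R = -17280 + 40 = -17240)
R - 1*(-3909579) = -17240 - 1*(-3909579) = -17240 + 3909579 = 3892339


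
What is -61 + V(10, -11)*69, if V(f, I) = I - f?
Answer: -1510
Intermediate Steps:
-61 + V(10, -11)*69 = -61 + (-11 - 1*10)*69 = -61 + (-11 - 10)*69 = -61 - 21*69 = -61 - 1449 = -1510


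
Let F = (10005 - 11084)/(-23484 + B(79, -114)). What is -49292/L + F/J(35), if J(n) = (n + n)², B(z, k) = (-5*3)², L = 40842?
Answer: -936286801447/775787663700 ≈ -1.2069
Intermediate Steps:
B(z, k) = 225 (B(z, k) = (-15)² = 225)
F = 1079/23259 (F = (10005 - 11084)/(-23484 + 225) = -1079/(-23259) = -1079*(-1/23259) = 1079/23259 ≈ 0.046391)
J(n) = 4*n² (J(n) = (2*n)² = 4*n²)
-49292/L + F/J(35) = -49292/40842 + 1079/(23259*((4*35²))) = -49292*1/40842 + 1079/(23259*((4*1225))) = -24646/20421 + (1079/23259)/4900 = -24646/20421 + (1079/23259)*(1/4900) = -24646/20421 + 1079/113969100 = -936286801447/775787663700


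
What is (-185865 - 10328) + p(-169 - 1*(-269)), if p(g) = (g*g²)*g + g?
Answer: 99803907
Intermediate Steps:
p(g) = g + g⁴ (p(g) = g³*g + g = g⁴ + g = g + g⁴)
(-185865 - 10328) + p(-169 - 1*(-269)) = (-185865 - 10328) + ((-169 - 1*(-269)) + (-169 - 1*(-269))⁴) = -196193 + ((-169 + 269) + (-169 + 269)⁴) = -196193 + (100 + 100⁴) = -196193 + (100 + 100000000) = -196193 + 100000100 = 99803907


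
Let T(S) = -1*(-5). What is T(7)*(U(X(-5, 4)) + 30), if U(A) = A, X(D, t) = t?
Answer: 170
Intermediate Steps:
T(S) = 5
T(7)*(U(X(-5, 4)) + 30) = 5*(4 + 30) = 5*34 = 170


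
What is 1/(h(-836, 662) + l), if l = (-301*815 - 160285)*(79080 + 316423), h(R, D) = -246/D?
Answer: -331/53097701560923 ≈ -6.2338e-12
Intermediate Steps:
l = -160416016800 (l = (-245315 - 160285)*395503 = -405600*395503 = -160416016800)
1/(h(-836, 662) + l) = 1/(-246/662 - 160416016800) = 1/(-246*1/662 - 160416016800) = 1/(-123/331 - 160416016800) = 1/(-53097701560923/331) = -331/53097701560923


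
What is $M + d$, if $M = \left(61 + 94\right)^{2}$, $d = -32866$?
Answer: $-8841$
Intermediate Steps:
$M = 24025$ ($M = 155^{2} = 24025$)
$M + d = 24025 - 32866 = -8841$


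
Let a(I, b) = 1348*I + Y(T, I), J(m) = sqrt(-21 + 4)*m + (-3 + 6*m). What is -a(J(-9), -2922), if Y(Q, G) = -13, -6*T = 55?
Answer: 76849 + 12132*I*sqrt(17) ≈ 76849.0 + 50022.0*I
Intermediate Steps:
T = -55/6 (T = -1/6*55 = -55/6 ≈ -9.1667)
J(m) = -3 + 6*m + I*m*sqrt(17) (J(m) = sqrt(-17)*m + (-3 + 6*m) = (I*sqrt(17))*m + (-3 + 6*m) = I*m*sqrt(17) + (-3 + 6*m) = -3 + 6*m + I*m*sqrt(17))
a(I, b) = -13 + 1348*I (a(I, b) = 1348*I - 13 = -13 + 1348*I)
-a(J(-9), -2922) = -(-13 + 1348*(-3 + 6*(-9) + I*(-9)*sqrt(17))) = -(-13 + 1348*(-3 - 54 - 9*I*sqrt(17))) = -(-13 + 1348*(-57 - 9*I*sqrt(17))) = -(-13 + (-76836 - 12132*I*sqrt(17))) = -(-76849 - 12132*I*sqrt(17)) = 76849 + 12132*I*sqrt(17)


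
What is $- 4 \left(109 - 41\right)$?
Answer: $-272$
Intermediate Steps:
$- 4 \left(109 - 41\right) = \left(-4\right) 68 = -272$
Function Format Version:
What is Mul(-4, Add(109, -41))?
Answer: -272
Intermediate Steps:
Mul(-4, Add(109, -41)) = Mul(-4, 68) = -272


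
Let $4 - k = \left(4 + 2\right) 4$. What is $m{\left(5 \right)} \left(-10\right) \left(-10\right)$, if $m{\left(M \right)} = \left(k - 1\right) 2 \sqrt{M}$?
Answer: $- 4200 \sqrt{5} \approx -9391.5$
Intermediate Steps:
$k = -20$ ($k = 4 - \left(4 + 2\right) 4 = 4 - 6 \cdot 4 = 4 - 24 = -20$)
$m{\left(M \right)} = - 42 \sqrt{M}$ ($m{\left(M \right)} = \left(-20 - 1\right) 2 \sqrt{M} = \left(-21\right) 2 \sqrt{M} = - 42 \sqrt{M}$)
$m{\left(5 \right)} \left(-10\right) \left(-10\right) = - 42 \sqrt{5} \left(-10\right) \left(-10\right) = 420 \sqrt{5} \left(-10\right) = - 4200 \sqrt{5}$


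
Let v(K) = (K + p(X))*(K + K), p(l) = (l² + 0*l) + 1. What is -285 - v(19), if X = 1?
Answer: -1083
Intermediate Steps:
p(l) = 1 + l² (p(l) = (l² + 0) + 1 = l² + 1 = 1 + l²)
v(K) = 2*K*(2 + K) (v(K) = (K + (1 + 1²))*(K + K) = (K + (1 + 1))*(2*K) = (K + 2)*(2*K) = (2 + K)*(2*K) = 2*K*(2 + K))
-285 - v(19) = -285 - 2*19*(2 + 19) = -285 - 2*19*21 = -285 - 1*798 = -285 - 798 = -1083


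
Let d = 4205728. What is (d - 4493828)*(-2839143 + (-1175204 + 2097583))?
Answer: 552219708400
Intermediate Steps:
(d - 4493828)*(-2839143 + (-1175204 + 2097583)) = (4205728 - 4493828)*(-2839143 + (-1175204 + 2097583)) = -288100*(-2839143 + 922379) = -288100*(-1916764) = 552219708400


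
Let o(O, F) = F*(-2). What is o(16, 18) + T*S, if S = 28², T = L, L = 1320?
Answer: 1034844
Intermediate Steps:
T = 1320
S = 784
o(O, F) = -2*F
o(16, 18) + T*S = -2*18 + 1320*784 = -36 + 1034880 = 1034844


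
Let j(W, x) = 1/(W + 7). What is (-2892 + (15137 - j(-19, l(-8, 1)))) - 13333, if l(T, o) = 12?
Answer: -13055/12 ≈ -1087.9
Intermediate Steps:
j(W, x) = 1/(7 + W)
(-2892 + (15137 - j(-19, l(-8, 1)))) - 13333 = (-2892 + (15137 - 1/(7 - 19))) - 13333 = (-2892 + (15137 - 1/(-12))) - 13333 = (-2892 + (15137 - 1*(-1/12))) - 13333 = (-2892 + (15137 + 1/12)) - 13333 = (-2892 + 181645/12) - 13333 = 146941/12 - 13333 = -13055/12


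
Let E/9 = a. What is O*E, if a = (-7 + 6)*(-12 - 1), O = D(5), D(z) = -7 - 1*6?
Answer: -1521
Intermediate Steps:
D(z) = -13 (D(z) = -7 - 6 = -13)
O = -13
a = 13 (a = -1*(-13) = 13)
E = 117 (E = 9*13 = 117)
O*E = -13*117 = -1521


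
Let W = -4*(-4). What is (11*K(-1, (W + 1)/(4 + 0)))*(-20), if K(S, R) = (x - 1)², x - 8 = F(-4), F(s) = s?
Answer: -1980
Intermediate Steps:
x = 4 (x = 8 - 4 = 4)
W = 16
K(S, R) = 9 (K(S, R) = (4 - 1)² = 3² = 9)
(11*K(-1, (W + 1)/(4 + 0)))*(-20) = (11*9)*(-20) = 99*(-20) = -1980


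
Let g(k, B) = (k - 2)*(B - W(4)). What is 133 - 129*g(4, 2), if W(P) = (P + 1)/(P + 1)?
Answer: -125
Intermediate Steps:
W(P) = 1 (W(P) = (1 + P)/(1 + P) = 1)
g(k, B) = (-1 + B)*(-2 + k) (g(k, B) = (k - 2)*(B - 1*1) = (-2 + k)*(B - 1) = (-2 + k)*(-1 + B) = (-1 + B)*(-2 + k))
133 - 129*g(4, 2) = 133 - 129*(2 - 1*4 - 2*2 + 2*4) = 133 - 129*(2 - 4 - 4 + 8) = 133 - 129*2 = 133 - 258 = -125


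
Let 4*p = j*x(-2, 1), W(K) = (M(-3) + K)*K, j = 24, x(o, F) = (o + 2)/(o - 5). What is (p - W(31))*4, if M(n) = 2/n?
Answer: -11284/3 ≈ -3761.3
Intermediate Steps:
x(o, F) = (2 + o)/(-5 + o)
W(K) = K*(-⅔ + K) (W(K) = (2/(-3) + K)*K = (2*(-⅓) + K)*K = (-⅔ + K)*K = K*(-⅔ + K))
p = 0 (p = (24*((2 - 2)/(-5 - 2)))/4 = (24*(0/(-7)))/4 = (24*(-⅐*0))/4 = (24*0)/4 = (¼)*0 = 0)
(p - W(31))*4 = (0 - 31*(-2 + 3*31)/3)*4 = (0 - 31*(-2 + 93)/3)*4 = (0 - 31*91/3)*4 = (0 - 1*2821/3)*4 = (0 - 2821/3)*4 = -2821/3*4 = -11284/3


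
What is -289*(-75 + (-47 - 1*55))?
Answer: 51153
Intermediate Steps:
-289*(-75 + (-47 - 1*55)) = -289*(-75 + (-47 - 55)) = -289*(-75 - 102) = -289*(-177) = 51153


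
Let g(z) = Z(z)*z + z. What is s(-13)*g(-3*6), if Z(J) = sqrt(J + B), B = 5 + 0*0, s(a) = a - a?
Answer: 0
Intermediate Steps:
s(a) = 0
B = 5 (B = 5 + 0 = 5)
Z(J) = sqrt(5 + J) (Z(J) = sqrt(J + 5) = sqrt(5 + J))
g(z) = z + z*sqrt(5 + z) (g(z) = sqrt(5 + z)*z + z = z*sqrt(5 + z) + z = z + z*sqrt(5 + z))
s(-13)*g(-3*6) = 0*((-3*6)*(1 + sqrt(5 - 3*6))) = 0*(-18*(1 + sqrt(5 - 18))) = 0*(-18*(1 + sqrt(-13))) = 0*(-18*(1 + I*sqrt(13))) = 0*(-18 - 18*I*sqrt(13)) = 0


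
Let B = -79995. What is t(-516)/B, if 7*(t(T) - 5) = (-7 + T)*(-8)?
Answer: -4219/559965 ≈ -0.0075344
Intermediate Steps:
t(T) = 13 - 8*T/7 (t(T) = 5 + ((-7 + T)*(-8))/7 = 5 + (56 - 8*T)/7 = 5 + (8 - 8*T/7) = 13 - 8*T/7)
t(-516)/B = (13 - 8/7*(-516))/(-79995) = (13 + 4128/7)*(-1/79995) = (4219/7)*(-1/79995) = -4219/559965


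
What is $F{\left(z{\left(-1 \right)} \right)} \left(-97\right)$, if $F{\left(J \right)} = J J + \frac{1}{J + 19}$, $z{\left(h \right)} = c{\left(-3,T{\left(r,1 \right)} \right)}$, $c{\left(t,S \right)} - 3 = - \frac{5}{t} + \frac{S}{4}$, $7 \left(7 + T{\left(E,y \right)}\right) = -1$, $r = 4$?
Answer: $- \frac{1312329199}{1621116} \approx -809.52$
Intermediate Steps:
$T{\left(E,y \right)} = - \frac{50}{7}$ ($T{\left(E,y \right)} = -7 + \frac{1}{7} \left(-1\right) = -7 - \frac{1}{7} = - \frac{50}{7}$)
$c{\left(t,S \right)} = 3 - \frac{5}{t} + \frac{S}{4}$ ($c{\left(t,S \right)} = 3 + \left(- \frac{5}{t} + \frac{S}{4}\right) = 3 - \frac{5}{t} + \frac{S}{4}$)
$z{\left(h \right)} = \frac{121}{42}$ ($z{\left(h \right)} = 3 - \frac{5}{-3} + \frac{1}{4} \left(- \frac{50}{7}\right) = 3 - - \frac{5}{3} - \frac{25}{14} = 3 + \frac{5}{3} - \frac{25}{14} = \frac{121}{42}$)
$F{\left(J \right)} = J^{2} + \frac{1}{19 + J}$
$F{\left(z{\left(-1 \right)} \right)} \left(-97\right) = \frac{1 + \left(\frac{121}{42}\right)^{3} + 19 \left(\frac{121}{42}\right)^{2}}{19 + \frac{121}{42}} \left(-97\right) = \frac{1 + \frac{1771561}{74088} + 19 \cdot \frac{14641}{1764}}{\frac{919}{42}} \left(-97\right) = \frac{42 \left(1 + \frac{1771561}{74088} + \frac{278179}{1764}\right)}{919} \left(-97\right) = \frac{42}{919} \cdot \frac{13529167}{74088} \left(-97\right) = \frac{13529167}{1621116} \left(-97\right) = - \frac{1312329199}{1621116}$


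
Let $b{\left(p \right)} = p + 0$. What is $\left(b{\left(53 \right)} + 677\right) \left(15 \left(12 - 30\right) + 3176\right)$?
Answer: $2121380$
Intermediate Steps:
$b{\left(p \right)} = p$
$\left(b{\left(53 \right)} + 677\right) \left(15 \left(12 - 30\right) + 3176\right) = \left(53 + 677\right) \left(15 \left(12 - 30\right) + 3176\right) = 730 \left(15 \left(-18\right) + 3176\right) = 730 \left(-270 + 3176\right) = 730 \cdot 2906 = 2121380$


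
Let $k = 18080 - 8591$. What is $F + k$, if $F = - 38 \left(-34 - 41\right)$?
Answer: $12339$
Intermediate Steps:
$k = 9489$ ($k = 18080 - 8591 = 9489$)
$F = 2850$ ($F = \left(-38\right) \left(-75\right) = 2850$)
$F + k = 2850 + 9489 = 12339$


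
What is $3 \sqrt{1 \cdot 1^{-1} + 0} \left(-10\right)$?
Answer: $-30$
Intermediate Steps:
$3 \sqrt{1 \cdot 1^{-1} + 0} \left(-10\right) = 3 \sqrt{1 \cdot 1 + 0} \left(-10\right) = 3 \sqrt{1 + 0} \left(-10\right) = 3 \sqrt{1} \left(-10\right) = 3 \cdot 1 \left(-10\right) = 3 \left(-10\right) = -30$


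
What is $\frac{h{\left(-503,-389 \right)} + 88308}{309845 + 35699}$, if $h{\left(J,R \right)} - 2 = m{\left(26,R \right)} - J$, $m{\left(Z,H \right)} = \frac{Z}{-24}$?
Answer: $\frac{1065743}{4146528} \approx 0.25702$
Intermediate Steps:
$m{\left(Z,H \right)} = - \frac{Z}{24}$ ($m{\left(Z,H \right)} = Z \left(- \frac{1}{24}\right) = - \frac{Z}{24}$)
$h{\left(J,R \right)} = \frac{11}{12} - J$ ($h{\left(J,R \right)} = 2 - \left(\frac{13}{12} + J\right) = \frac{11}{12} - J$)
$\frac{h{\left(-503,-389 \right)} + 88308}{309845 + 35699} = \frac{\left(\frac{11}{12} - -503\right) + 88308}{309845 + 35699} = \frac{\left(\frac{11}{12} + 503\right) + 88308}{345544} = \left(\frac{6047}{12} + 88308\right) \frac{1}{345544} = \frac{1065743}{12} \cdot \frac{1}{345544} = \frac{1065743}{4146528}$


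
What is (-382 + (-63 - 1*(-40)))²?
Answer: 164025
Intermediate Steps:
(-382 + (-63 - 1*(-40)))² = (-382 + (-63 + 40))² = (-382 - 23)² = (-405)² = 164025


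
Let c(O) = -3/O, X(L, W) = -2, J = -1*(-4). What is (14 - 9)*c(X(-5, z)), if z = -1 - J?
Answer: 15/2 ≈ 7.5000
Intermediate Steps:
J = 4
z = -5 (z = -1 - 1*4 = -1 - 4 = -5)
(14 - 9)*c(X(-5, z)) = (14 - 9)*(-3/(-2)) = 5*(-3*(-1/2)) = 5*(3/2) = 15/2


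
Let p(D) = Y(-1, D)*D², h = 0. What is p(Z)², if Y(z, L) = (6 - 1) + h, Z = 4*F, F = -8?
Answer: 26214400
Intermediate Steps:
Z = -32 (Z = 4*(-8) = -32)
Y(z, L) = 5 (Y(z, L) = (6 - 1) + 0 = 5 + 0 = 5)
p(D) = 5*D²
p(Z)² = (5*(-32)²)² = (5*1024)² = 5120² = 26214400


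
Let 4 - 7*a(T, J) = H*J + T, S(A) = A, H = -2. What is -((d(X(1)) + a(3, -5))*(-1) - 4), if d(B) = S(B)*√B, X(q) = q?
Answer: 26/7 ≈ 3.7143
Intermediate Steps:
a(T, J) = 4/7 - T/7 + 2*J/7 (a(T, J) = 4/7 - (-2*J + T)/7 = 4/7 - (T - 2*J)/7 = 4/7 + (-T/7 + 2*J/7) = 4/7 - T/7 + 2*J/7)
d(B) = B^(3/2) (d(B) = B*√B = B^(3/2))
-((d(X(1)) + a(3, -5))*(-1) - 4) = -((1^(3/2) + (4/7 - ⅐*3 + (2/7)*(-5)))*(-1) - 4) = -((1 + (4/7 - 3/7 - 10/7))*(-1) - 4) = -((1 - 9/7)*(-1) - 4) = -(-2/7*(-1) - 4) = -(2/7 - 4) = -1*(-26/7) = 26/7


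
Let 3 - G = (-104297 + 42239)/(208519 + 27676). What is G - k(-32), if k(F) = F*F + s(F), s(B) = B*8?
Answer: -180627117/236195 ≈ -764.74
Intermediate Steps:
s(B) = 8*B
k(F) = F² + 8*F (k(F) = F*F + 8*F = F² + 8*F)
G = 770643/236195 (G = 3 - (-104297 + 42239)/(208519 + 27676) = 3 - (-62058)/236195 = 3 - 1*(-62058/236195) = 3 + 62058/236195 = 770643/236195 ≈ 3.2627)
G - k(-32) = 770643/236195 - (-32)*(8 - 32) = 770643/236195 - (-32)*(-24) = 770643/236195 - 1*768 = 770643/236195 - 768 = -180627117/236195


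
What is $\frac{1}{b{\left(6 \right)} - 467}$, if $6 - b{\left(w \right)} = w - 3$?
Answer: $- \frac{1}{464} \approx -0.0021552$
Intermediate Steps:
$b{\left(w \right)} = 9 - w$ ($b{\left(w \right)} = 6 - \left(w - 3\right) = 6 - \left(-3 + w\right) = 9 - w$)
$\frac{1}{b{\left(6 \right)} - 467} = \frac{1}{\left(9 - 6\right) - 467} = \frac{1}{3 - 467} = \frac{1}{-464} = - \frac{1}{464}$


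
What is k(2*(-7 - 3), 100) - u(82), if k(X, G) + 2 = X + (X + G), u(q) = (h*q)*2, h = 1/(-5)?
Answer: 454/5 ≈ 90.800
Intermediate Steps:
h = -1/5 ≈ -0.20000
u(q) = -2*q/5 (u(q) = -q/5*2 = -2*q/5)
k(X, G) = -2 + G + 2*X (k(X, G) = -2 + (X + (X + G)) = -2 + (X + (G + X)) = -2 + (G + 2*X) = -2 + G + 2*X)
k(2*(-7 - 3), 100) - u(82) = (-2 + 100 + 2*(2*(-7 - 3))) - (-2)*82/5 = (-2 + 100 + 2*(2*(-10))) - 1*(-164/5) = (-2 + 100 + 2*(-20)) + 164/5 = (-2 + 100 - 40) + 164/5 = 58 + 164/5 = 454/5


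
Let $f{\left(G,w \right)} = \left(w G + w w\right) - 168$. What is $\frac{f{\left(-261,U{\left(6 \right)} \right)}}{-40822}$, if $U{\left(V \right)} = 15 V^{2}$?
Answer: $- \frac{75246}{20411} \approx -3.6865$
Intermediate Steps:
$f{\left(G,w \right)} = -168 + w^{2} + G w$ ($f{\left(G,w \right)} = \left(G w + w^{2}\right) - 168 = \left(w^{2} + G w\right) - 168 = -168 + w^{2} + G w$)
$\frac{f{\left(-261,U{\left(6 \right)} \right)}}{-40822} = \frac{-168 + \left(15 \cdot 6^{2}\right)^{2} - 261 \cdot 15 \cdot 6^{2}}{-40822} = \left(-168 + \left(15 \cdot 36\right)^{2} - 261 \cdot 15 \cdot 36\right) \left(- \frac{1}{40822}\right) = \left(-168 + 540^{2} - 140940\right) \left(- \frac{1}{40822}\right) = \left(-168 + 291600 - 140940\right) \left(- \frac{1}{40822}\right) = 150492 \left(- \frac{1}{40822}\right) = - \frac{75246}{20411}$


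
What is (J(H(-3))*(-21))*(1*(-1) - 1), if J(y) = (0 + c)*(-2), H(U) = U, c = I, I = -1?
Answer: 84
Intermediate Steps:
c = -1
J(y) = 2 (J(y) = (0 - 1)*(-2) = -1*(-2) = 2)
(J(H(-3))*(-21))*(1*(-1) - 1) = (2*(-21))*(1*(-1) - 1) = -42*(-1 - 1) = -42*(-2) = 84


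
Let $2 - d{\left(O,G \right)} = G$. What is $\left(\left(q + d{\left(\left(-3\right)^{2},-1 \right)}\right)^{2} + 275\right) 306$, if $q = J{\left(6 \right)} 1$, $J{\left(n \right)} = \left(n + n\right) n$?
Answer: $1805400$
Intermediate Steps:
$J{\left(n \right)} = 2 n^{2}$ ($J{\left(n \right)} = 2 n n = 2 n^{2}$)
$d{\left(O,G \right)} = 2 - G$
$q = 72$ ($q = 2 \cdot 6^{2} \cdot 1 = 2 \cdot 36 \cdot 1 = 72 \cdot 1 = 72$)
$\left(\left(q + d{\left(\left(-3\right)^{2},-1 \right)}\right)^{2} + 275\right) 306 = \left(\left(72 + \left(2 - -1\right)\right)^{2} + 275\right) 306 = \left(\left(72 + \left(2 + 1\right)\right)^{2} + 275\right) 306 = \left(\left(72 + 3\right)^{2} + 275\right) 306 = \left(75^{2} + 275\right) 306 = \left(5625 + 275\right) 306 = 5900 \cdot 306 = 1805400$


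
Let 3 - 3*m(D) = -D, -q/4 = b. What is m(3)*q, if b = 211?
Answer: -1688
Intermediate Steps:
q = -844 (q = -4*211 = -844)
m(D) = 1 + D/3 (m(D) = 1 - (-1)*D/3 = 1 + D/3)
m(3)*q = (1 + (⅓)*3)*(-844) = (1 + 1)*(-844) = 2*(-844) = -1688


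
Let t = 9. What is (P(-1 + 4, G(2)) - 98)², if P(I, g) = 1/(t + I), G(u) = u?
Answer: 1380625/144 ≈ 9587.7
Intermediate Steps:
P(I, g) = 1/(9 + I)
(P(-1 + 4, G(2)) - 98)² = (1/(9 + (-1 + 4)) - 98)² = (1/(9 + 3) - 98)² = (1/12 - 98)² = (-1175/12)² = 1380625/144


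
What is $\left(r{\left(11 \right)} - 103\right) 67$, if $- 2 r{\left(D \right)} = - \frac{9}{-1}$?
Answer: $- \frac{14405}{2} \approx -7202.5$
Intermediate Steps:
$r{\left(D \right)} = - \frac{9}{2}$ ($r{\left(D \right)} = - \frac{\left(-9\right) \frac{1}{-1}}{2} = - \frac{\left(-9\right) \left(-1\right)}{2} = \left(- \frac{1}{2}\right) 9 = - \frac{9}{2}$)
$\left(r{\left(11 \right)} - 103\right) 67 = \left(- \frac{9}{2} - 103\right) 67 = \left(- \frac{215}{2}\right) 67 = - \frac{14405}{2}$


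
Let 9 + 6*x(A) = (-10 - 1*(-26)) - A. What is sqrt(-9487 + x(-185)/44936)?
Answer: 5*I*sqrt(11972854563)/5617 ≈ 97.401*I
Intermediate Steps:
x(A) = 7/6 - A/6 (x(A) = -3/2 + ((-10 - 1*(-26)) - A)/6 = -3/2 + ((-10 + 26) - A)/6 = -3/2 + (16 - A)/6 = -3/2 + (8/3 - A/6) = 7/6 - A/6)
sqrt(-9487 + x(-185)/44936) = sqrt(-9487 + (7/6 - 1/6*(-185))/44936) = sqrt(-9487 + (7/6 + 185/6)*(1/44936)) = sqrt(-9487 + 32*(1/44936)) = sqrt(-9487 + 4/5617) = sqrt(-53288475/5617) = 5*I*sqrt(11972854563)/5617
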